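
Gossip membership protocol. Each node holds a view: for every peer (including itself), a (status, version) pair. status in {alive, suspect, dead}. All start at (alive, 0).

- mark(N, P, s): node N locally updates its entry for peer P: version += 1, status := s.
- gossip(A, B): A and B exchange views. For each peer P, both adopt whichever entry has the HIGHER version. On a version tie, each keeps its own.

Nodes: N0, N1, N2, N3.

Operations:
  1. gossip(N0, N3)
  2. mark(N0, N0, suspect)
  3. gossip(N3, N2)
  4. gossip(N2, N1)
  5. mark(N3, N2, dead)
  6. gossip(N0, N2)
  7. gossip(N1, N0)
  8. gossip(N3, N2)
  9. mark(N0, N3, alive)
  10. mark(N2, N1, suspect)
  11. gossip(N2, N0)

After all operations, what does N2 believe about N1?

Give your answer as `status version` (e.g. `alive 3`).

Answer: suspect 1

Derivation:
Op 1: gossip N0<->N3 -> N0.N0=(alive,v0) N0.N1=(alive,v0) N0.N2=(alive,v0) N0.N3=(alive,v0) | N3.N0=(alive,v0) N3.N1=(alive,v0) N3.N2=(alive,v0) N3.N3=(alive,v0)
Op 2: N0 marks N0=suspect -> (suspect,v1)
Op 3: gossip N3<->N2 -> N3.N0=(alive,v0) N3.N1=(alive,v0) N3.N2=(alive,v0) N3.N3=(alive,v0) | N2.N0=(alive,v0) N2.N1=(alive,v0) N2.N2=(alive,v0) N2.N3=(alive,v0)
Op 4: gossip N2<->N1 -> N2.N0=(alive,v0) N2.N1=(alive,v0) N2.N2=(alive,v0) N2.N3=(alive,v0) | N1.N0=(alive,v0) N1.N1=(alive,v0) N1.N2=(alive,v0) N1.N3=(alive,v0)
Op 5: N3 marks N2=dead -> (dead,v1)
Op 6: gossip N0<->N2 -> N0.N0=(suspect,v1) N0.N1=(alive,v0) N0.N2=(alive,v0) N0.N3=(alive,v0) | N2.N0=(suspect,v1) N2.N1=(alive,v0) N2.N2=(alive,v0) N2.N3=(alive,v0)
Op 7: gossip N1<->N0 -> N1.N0=(suspect,v1) N1.N1=(alive,v0) N1.N2=(alive,v0) N1.N3=(alive,v0) | N0.N0=(suspect,v1) N0.N1=(alive,v0) N0.N2=(alive,v0) N0.N3=(alive,v0)
Op 8: gossip N3<->N2 -> N3.N0=(suspect,v1) N3.N1=(alive,v0) N3.N2=(dead,v1) N3.N3=(alive,v0) | N2.N0=(suspect,v1) N2.N1=(alive,v0) N2.N2=(dead,v1) N2.N3=(alive,v0)
Op 9: N0 marks N3=alive -> (alive,v1)
Op 10: N2 marks N1=suspect -> (suspect,v1)
Op 11: gossip N2<->N0 -> N2.N0=(suspect,v1) N2.N1=(suspect,v1) N2.N2=(dead,v1) N2.N3=(alive,v1) | N0.N0=(suspect,v1) N0.N1=(suspect,v1) N0.N2=(dead,v1) N0.N3=(alive,v1)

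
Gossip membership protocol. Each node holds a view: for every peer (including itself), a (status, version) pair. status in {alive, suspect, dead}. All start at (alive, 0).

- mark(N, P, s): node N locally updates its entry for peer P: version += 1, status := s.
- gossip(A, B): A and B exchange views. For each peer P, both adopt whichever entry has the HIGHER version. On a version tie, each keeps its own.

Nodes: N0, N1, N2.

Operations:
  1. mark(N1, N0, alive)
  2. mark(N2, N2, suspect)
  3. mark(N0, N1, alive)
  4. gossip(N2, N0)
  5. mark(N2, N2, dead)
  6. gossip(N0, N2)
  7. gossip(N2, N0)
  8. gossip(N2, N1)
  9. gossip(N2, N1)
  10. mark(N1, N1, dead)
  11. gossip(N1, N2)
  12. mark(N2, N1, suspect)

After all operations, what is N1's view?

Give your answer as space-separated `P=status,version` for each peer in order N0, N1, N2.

Op 1: N1 marks N0=alive -> (alive,v1)
Op 2: N2 marks N2=suspect -> (suspect,v1)
Op 3: N0 marks N1=alive -> (alive,v1)
Op 4: gossip N2<->N0 -> N2.N0=(alive,v0) N2.N1=(alive,v1) N2.N2=(suspect,v1) | N0.N0=(alive,v0) N0.N1=(alive,v1) N0.N2=(suspect,v1)
Op 5: N2 marks N2=dead -> (dead,v2)
Op 6: gossip N0<->N2 -> N0.N0=(alive,v0) N0.N1=(alive,v1) N0.N2=(dead,v2) | N2.N0=(alive,v0) N2.N1=(alive,v1) N2.N2=(dead,v2)
Op 7: gossip N2<->N0 -> N2.N0=(alive,v0) N2.N1=(alive,v1) N2.N2=(dead,v2) | N0.N0=(alive,v0) N0.N1=(alive,v1) N0.N2=(dead,v2)
Op 8: gossip N2<->N1 -> N2.N0=(alive,v1) N2.N1=(alive,v1) N2.N2=(dead,v2) | N1.N0=(alive,v1) N1.N1=(alive,v1) N1.N2=(dead,v2)
Op 9: gossip N2<->N1 -> N2.N0=(alive,v1) N2.N1=(alive,v1) N2.N2=(dead,v2) | N1.N0=(alive,v1) N1.N1=(alive,v1) N1.N2=(dead,v2)
Op 10: N1 marks N1=dead -> (dead,v2)
Op 11: gossip N1<->N2 -> N1.N0=(alive,v1) N1.N1=(dead,v2) N1.N2=(dead,v2) | N2.N0=(alive,v1) N2.N1=(dead,v2) N2.N2=(dead,v2)
Op 12: N2 marks N1=suspect -> (suspect,v3)

Answer: N0=alive,1 N1=dead,2 N2=dead,2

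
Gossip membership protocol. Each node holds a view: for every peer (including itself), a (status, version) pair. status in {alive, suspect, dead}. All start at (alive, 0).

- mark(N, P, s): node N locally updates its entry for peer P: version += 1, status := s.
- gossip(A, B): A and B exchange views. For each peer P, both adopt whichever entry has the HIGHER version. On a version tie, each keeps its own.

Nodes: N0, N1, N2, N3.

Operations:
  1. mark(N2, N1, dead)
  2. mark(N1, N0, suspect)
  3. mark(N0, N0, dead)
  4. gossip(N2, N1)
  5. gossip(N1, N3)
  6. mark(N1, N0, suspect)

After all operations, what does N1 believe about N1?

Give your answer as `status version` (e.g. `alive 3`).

Answer: dead 1

Derivation:
Op 1: N2 marks N1=dead -> (dead,v1)
Op 2: N1 marks N0=suspect -> (suspect,v1)
Op 3: N0 marks N0=dead -> (dead,v1)
Op 4: gossip N2<->N1 -> N2.N0=(suspect,v1) N2.N1=(dead,v1) N2.N2=(alive,v0) N2.N3=(alive,v0) | N1.N0=(suspect,v1) N1.N1=(dead,v1) N1.N2=(alive,v0) N1.N3=(alive,v0)
Op 5: gossip N1<->N3 -> N1.N0=(suspect,v1) N1.N1=(dead,v1) N1.N2=(alive,v0) N1.N3=(alive,v0) | N3.N0=(suspect,v1) N3.N1=(dead,v1) N3.N2=(alive,v0) N3.N3=(alive,v0)
Op 6: N1 marks N0=suspect -> (suspect,v2)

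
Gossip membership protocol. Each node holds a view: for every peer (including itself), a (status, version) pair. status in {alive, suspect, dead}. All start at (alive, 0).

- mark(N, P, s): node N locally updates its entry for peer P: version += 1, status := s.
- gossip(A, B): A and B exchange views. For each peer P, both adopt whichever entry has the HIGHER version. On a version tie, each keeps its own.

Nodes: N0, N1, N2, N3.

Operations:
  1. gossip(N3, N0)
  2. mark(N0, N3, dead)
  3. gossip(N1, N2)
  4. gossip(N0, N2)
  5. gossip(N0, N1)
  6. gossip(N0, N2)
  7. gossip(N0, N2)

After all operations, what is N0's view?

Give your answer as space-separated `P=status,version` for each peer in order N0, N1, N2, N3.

Op 1: gossip N3<->N0 -> N3.N0=(alive,v0) N3.N1=(alive,v0) N3.N2=(alive,v0) N3.N3=(alive,v0) | N0.N0=(alive,v0) N0.N1=(alive,v0) N0.N2=(alive,v0) N0.N3=(alive,v0)
Op 2: N0 marks N3=dead -> (dead,v1)
Op 3: gossip N1<->N2 -> N1.N0=(alive,v0) N1.N1=(alive,v0) N1.N2=(alive,v0) N1.N3=(alive,v0) | N2.N0=(alive,v0) N2.N1=(alive,v0) N2.N2=(alive,v0) N2.N3=(alive,v0)
Op 4: gossip N0<->N2 -> N0.N0=(alive,v0) N0.N1=(alive,v0) N0.N2=(alive,v0) N0.N3=(dead,v1) | N2.N0=(alive,v0) N2.N1=(alive,v0) N2.N2=(alive,v0) N2.N3=(dead,v1)
Op 5: gossip N0<->N1 -> N0.N0=(alive,v0) N0.N1=(alive,v0) N0.N2=(alive,v0) N0.N3=(dead,v1) | N1.N0=(alive,v0) N1.N1=(alive,v0) N1.N2=(alive,v0) N1.N3=(dead,v1)
Op 6: gossip N0<->N2 -> N0.N0=(alive,v0) N0.N1=(alive,v0) N0.N2=(alive,v0) N0.N3=(dead,v1) | N2.N0=(alive,v0) N2.N1=(alive,v0) N2.N2=(alive,v0) N2.N3=(dead,v1)
Op 7: gossip N0<->N2 -> N0.N0=(alive,v0) N0.N1=(alive,v0) N0.N2=(alive,v0) N0.N3=(dead,v1) | N2.N0=(alive,v0) N2.N1=(alive,v0) N2.N2=(alive,v0) N2.N3=(dead,v1)

Answer: N0=alive,0 N1=alive,0 N2=alive,0 N3=dead,1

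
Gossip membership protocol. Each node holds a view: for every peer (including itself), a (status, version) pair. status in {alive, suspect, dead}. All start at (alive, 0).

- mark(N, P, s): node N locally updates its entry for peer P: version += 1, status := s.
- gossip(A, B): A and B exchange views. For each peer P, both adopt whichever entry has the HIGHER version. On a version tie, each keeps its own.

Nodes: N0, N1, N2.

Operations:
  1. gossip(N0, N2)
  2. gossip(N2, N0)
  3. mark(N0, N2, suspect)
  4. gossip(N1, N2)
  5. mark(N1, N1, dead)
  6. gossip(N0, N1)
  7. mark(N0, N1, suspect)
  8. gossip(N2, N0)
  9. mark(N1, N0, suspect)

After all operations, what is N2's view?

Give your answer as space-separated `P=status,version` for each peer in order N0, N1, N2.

Answer: N0=alive,0 N1=suspect,2 N2=suspect,1

Derivation:
Op 1: gossip N0<->N2 -> N0.N0=(alive,v0) N0.N1=(alive,v0) N0.N2=(alive,v0) | N2.N0=(alive,v0) N2.N1=(alive,v0) N2.N2=(alive,v0)
Op 2: gossip N2<->N0 -> N2.N0=(alive,v0) N2.N1=(alive,v0) N2.N2=(alive,v0) | N0.N0=(alive,v0) N0.N1=(alive,v0) N0.N2=(alive,v0)
Op 3: N0 marks N2=suspect -> (suspect,v1)
Op 4: gossip N1<->N2 -> N1.N0=(alive,v0) N1.N1=(alive,v0) N1.N2=(alive,v0) | N2.N0=(alive,v0) N2.N1=(alive,v0) N2.N2=(alive,v0)
Op 5: N1 marks N1=dead -> (dead,v1)
Op 6: gossip N0<->N1 -> N0.N0=(alive,v0) N0.N1=(dead,v1) N0.N2=(suspect,v1) | N1.N0=(alive,v0) N1.N1=(dead,v1) N1.N2=(suspect,v1)
Op 7: N0 marks N1=suspect -> (suspect,v2)
Op 8: gossip N2<->N0 -> N2.N0=(alive,v0) N2.N1=(suspect,v2) N2.N2=(suspect,v1) | N0.N0=(alive,v0) N0.N1=(suspect,v2) N0.N2=(suspect,v1)
Op 9: N1 marks N0=suspect -> (suspect,v1)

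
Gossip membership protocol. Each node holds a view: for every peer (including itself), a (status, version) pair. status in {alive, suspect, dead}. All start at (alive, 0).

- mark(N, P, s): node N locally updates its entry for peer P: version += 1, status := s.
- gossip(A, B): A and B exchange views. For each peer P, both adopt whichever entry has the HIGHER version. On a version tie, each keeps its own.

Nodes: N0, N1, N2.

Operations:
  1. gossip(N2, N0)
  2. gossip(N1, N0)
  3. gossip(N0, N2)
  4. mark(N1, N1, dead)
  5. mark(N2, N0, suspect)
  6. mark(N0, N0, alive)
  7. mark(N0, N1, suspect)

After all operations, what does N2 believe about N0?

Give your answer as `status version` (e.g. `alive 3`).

Op 1: gossip N2<->N0 -> N2.N0=(alive,v0) N2.N1=(alive,v0) N2.N2=(alive,v0) | N0.N0=(alive,v0) N0.N1=(alive,v0) N0.N2=(alive,v0)
Op 2: gossip N1<->N0 -> N1.N0=(alive,v0) N1.N1=(alive,v0) N1.N2=(alive,v0) | N0.N0=(alive,v0) N0.N1=(alive,v0) N0.N2=(alive,v0)
Op 3: gossip N0<->N2 -> N0.N0=(alive,v0) N0.N1=(alive,v0) N0.N2=(alive,v0) | N2.N0=(alive,v0) N2.N1=(alive,v0) N2.N2=(alive,v0)
Op 4: N1 marks N1=dead -> (dead,v1)
Op 5: N2 marks N0=suspect -> (suspect,v1)
Op 6: N0 marks N0=alive -> (alive,v1)
Op 7: N0 marks N1=suspect -> (suspect,v1)

Answer: suspect 1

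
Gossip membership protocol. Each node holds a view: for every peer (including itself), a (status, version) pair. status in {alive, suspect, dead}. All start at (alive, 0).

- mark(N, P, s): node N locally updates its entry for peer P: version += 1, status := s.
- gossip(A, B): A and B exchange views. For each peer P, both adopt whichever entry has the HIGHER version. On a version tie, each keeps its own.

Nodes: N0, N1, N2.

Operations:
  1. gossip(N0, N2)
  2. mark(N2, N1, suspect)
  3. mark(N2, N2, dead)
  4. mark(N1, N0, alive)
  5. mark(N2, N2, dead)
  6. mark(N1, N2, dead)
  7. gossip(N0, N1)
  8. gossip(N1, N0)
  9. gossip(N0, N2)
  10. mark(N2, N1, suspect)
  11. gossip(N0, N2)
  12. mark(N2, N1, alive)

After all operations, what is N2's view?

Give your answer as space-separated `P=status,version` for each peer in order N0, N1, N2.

Answer: N0=alive,1 N1=alive,3 N2=dead,2

Derivation:
Op 1: gossip N0<->N2 -> N0.N0=(alive,v0) N0.N1=(alive,v0) N0.N2=(alive,v0) | N2.N0=(alive,v0) N2.N1=(alive,v0) N2.N2=(alive,v0)
Op 2: N2 marks N1=suspect -> (suspect,v1)
Op 3: N2 marks N2=dead -> (dead,v1)
Op 4: N1 marks N0=alive -> (alive,v1)
Op 5: N2 marks N2=dead -> (dead,v2)
Op 6: N1 marks N2=dead -> (dead,v1)
Op 7: gossip N0<->N1 -> N0.N0=(alive,v1) N0.N1=(alive,v0) N0.N2=(dead,v1) | N1.N0=(alive,v1) N1.N1=(alive,v0) N1.N2=(dead,v1)
Op 8: gossip N1<->N0 -> N1.N0=(alive,v1) N1.N1=(alive,v0) N1.N2=(dead,v1) | N0.N0=(alive,v1) N0.N1=(alive,v0) N0.N2=(dead,v1)
Op 9: gossip N0<->N2 -> N0.N0=(alive,v1) N0.N1=(suspect,v1) N0.N2=(dead,v2) | N2.N0=(alive,v1) N2.N1=(suspect,v1) N2.N2=(dead,v2)
Op 10: N2 marks N1=suspect -> (suspect,v2)
Op 11: gossip N0<->N2 -> N0.N0=(alive,v1) N0.N1=(suspect,v2) N0.N2=(dead,v2) | N2.N0=(alive,v1) N2.N1=(suspect,v2) N2.N2=(dead,v2)
Op 12: N2 marks N1=alive -> (alive,v3)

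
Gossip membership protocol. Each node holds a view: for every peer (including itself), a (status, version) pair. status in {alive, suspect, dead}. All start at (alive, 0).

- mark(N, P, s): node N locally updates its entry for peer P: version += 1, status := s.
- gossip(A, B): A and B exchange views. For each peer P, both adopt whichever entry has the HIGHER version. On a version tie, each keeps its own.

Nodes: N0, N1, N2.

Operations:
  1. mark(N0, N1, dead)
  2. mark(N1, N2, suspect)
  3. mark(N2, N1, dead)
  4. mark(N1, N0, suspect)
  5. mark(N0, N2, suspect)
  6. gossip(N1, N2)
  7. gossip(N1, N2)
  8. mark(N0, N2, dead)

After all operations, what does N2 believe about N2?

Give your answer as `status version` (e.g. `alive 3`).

Op 1: N0 marks N1=dead -> (dead,v1)
Op 2: N1 marks N2=suspect -> (suspect,v1)
Op 3: N2 marks N1=dead -> (dead,v1)
Op 4: N1 marks N0=suspect -> (suspect,v1)
Op 5: N0 marks N2=suspect -> (suspect,v1)
Op 6: gossip N1<->N2 -> N1.N0=(suspect,v1) N1.N1=(dead,v1) N1.N2=(suspect,v1) | N2.N0=(suspect,v1) N2.N1=(dead,v1) N2.N2=(suspect,v1)
Op 7: gossip N1<->N2 -> N1.N0=(suspect,v1) N1.N1=(dead,v1) N1.N2=(suspect,v1) | N2.N0=(suspect,v1) N2.N1=(dead,v1) N2.N2=(suspect,v1)
Op 8: N0 marks N2=dead -> (dead,v2)

Answer: suspect 1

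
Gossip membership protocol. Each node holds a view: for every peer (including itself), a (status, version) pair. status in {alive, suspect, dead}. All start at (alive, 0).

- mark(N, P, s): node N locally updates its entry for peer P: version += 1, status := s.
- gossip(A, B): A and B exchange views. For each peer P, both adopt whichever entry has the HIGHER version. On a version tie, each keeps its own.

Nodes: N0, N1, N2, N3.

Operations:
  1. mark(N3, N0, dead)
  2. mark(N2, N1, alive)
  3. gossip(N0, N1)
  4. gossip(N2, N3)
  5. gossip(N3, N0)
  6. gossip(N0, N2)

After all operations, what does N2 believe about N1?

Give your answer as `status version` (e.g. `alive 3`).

Op 1: N3 marks N0=dead -> (dead,v1)
Op 2: N2 marks N1=alive -> (alive,v1)
Op 3: gossip N0<->N1 -> N0.N0=(alive,v0) N0.N1=(alive,v0) N0.N2=(alive,v0) N0.N3=(alive,v0) | N1.N0=(alive,v0) N1.N1=(alive,v0) N1.N2=(alive,v0) N1.N3=(alive,v0)
Op 4: gossip N2<->N3 -> N2.N0=(dead,v1) N2.N1=(alive,v1) N2.N2=(alive,v0) N2.N3=(alive,v0) | N3.N0=(dead,v1) N3.N1=(alive,v1) N3.N2=(alive,v0) N3.N3=(alive,v0)
Op 5: gossip N3<->N0 -> N3.N0=(dead,v1) N3.N1=(alive,v1) N3.N2=(alive,v0) N3.N3=(alive,v0) | N0.N0=(dead,v1) N0.N1=(alive,v1) N0.N2=(alive,v0) N0.N3=(alive,v0)
Op 6: gossip N0<->N2 -> N0.N0=(dead,v1) N0.N1=(alive,v1) N0.N2=(alive,v0) N0.N3=(alive,v0) | N2.N0=(dead,v1) N2.N1=(alive,v1) N2.N2=(alive,v0) N2.N3=(alive,v0)

Answer: alive 1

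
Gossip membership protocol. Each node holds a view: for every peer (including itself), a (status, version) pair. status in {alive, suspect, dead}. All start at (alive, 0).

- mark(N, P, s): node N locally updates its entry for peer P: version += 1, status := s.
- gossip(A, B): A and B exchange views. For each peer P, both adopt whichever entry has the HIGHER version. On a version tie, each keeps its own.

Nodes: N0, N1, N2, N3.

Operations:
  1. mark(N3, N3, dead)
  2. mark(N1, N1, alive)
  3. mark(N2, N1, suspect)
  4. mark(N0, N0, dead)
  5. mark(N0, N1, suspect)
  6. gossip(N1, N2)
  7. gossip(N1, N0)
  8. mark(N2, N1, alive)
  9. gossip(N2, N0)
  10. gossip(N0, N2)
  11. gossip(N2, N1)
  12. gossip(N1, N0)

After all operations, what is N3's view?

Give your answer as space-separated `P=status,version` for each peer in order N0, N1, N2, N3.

Op 1: N3 marks N3=dead -> (dead,v1)
Op 2: N1 marks N1=alive -> (alive,v1)
Op 3: N2 marks N1=suspect -> (suspect,v1)
Op 4: N0 marks N0=dead -> (dead,v1)
Op 5: N0 marks N1=suspect -> (suspect,v1)
Op 6: gossip N1<->N2 -> N1.N0=(alive,v0) N1.N1=(alive,v1) N1.N2=(alive,v0) N1.N3=(alive,v0) | N2.N0=(alive,v0) N2.N1=(suspect,v1) N2.N2=(alive,v0) N2.N3=(alive,v0)
Op 7: gossip N1<->N0 -> N1.N0=(dead,v1) N1.N1=(alive,v1) N1.N2=(alive,v0) N1.N3=(alive,v0) | N0.N0=(dead,v1) N0.N1=(suspect,v1) N0.N2=(alive,v0) N0.N3=(alive,v0)
Op 8: N2 marks N1=alive -> (alive,v2)
Op 9: gossip N2<->N0 -> N2.N0=(dead,v1) N2.N1=(alive,v2) N2.N2=(alive,v0) N2.N3=(alive,v0) | N0.N0=(dead,v1) N0.N1=(alive,v2) N0.N2=(alive,v0) N0.N3=(alive,v0)
Op 10: gossip N0<->N2 -> N0.N0=(dead,v1) N0.N1=(alive,v2) N0.N2=(alive,v0) N0.N3=(alive,v0) | N2.N0=(dead,v1) N2.N1=(alive,v2) N2.N2=(alive,v0) N2.N3=(alive,v0)
Op 11: gossip N2<->N1 -> N2.N0=(dead,v1) N2.N1=(alive,v2) N2.N2=(alive,v0) N2.N3=(alive,v0) | N1.N0=(dead,v1) N1.N1=(alive,v2) N1.N2=(alive,v0) N1.N3=(alive,v0)
Op 12: gossip N1<->N0 -> N1.N0=(dead,v1) N1.N1=(alive,v2) N1.N2=(alive,v0) N1.N3=(alive,v0) | N0.N0=(dead,v1) N0.N1=(alive,v2) N0.N2=(alive,v0) N0.N3=(alive,v0)

Answer: N0=alive,0 N1=alive,0 N2=alive,0 N3=dead,1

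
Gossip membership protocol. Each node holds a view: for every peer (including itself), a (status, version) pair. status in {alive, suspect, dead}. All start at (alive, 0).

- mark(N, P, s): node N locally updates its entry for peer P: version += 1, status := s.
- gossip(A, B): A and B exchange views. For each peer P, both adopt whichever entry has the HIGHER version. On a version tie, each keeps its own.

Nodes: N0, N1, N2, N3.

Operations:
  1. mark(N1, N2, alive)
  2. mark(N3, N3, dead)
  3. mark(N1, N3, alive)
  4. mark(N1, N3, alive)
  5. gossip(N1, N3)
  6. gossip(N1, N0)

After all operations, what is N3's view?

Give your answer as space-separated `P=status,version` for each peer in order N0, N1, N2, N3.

Op 1: N1 marks N2=alive -> (alive,v1)
Op 2: N3 marks N3=dead -> (dead,v1)
Op 3: N1 marks N3=alive -> (alive,v1)
Op 4: N1 marks N3=alive -> (alive,v2)
Op 5: gossip N1<->N3 -> N1.N0=(alive,v0) N1.N1=(alive,v0) N1.N2=(alive,v1) N1.N3=(alive,v2) | N3.N0=(alive,v0) N3.N1=(alive,v0) N3.N2=(alive,v1) N3.N3=(alive,v2)
Op 6: gossip N1<->N0 -> N1.N0=(alive,v0) N1.N1=(alive,v0) N1.N2=(alive,v1) N1.N3=(alive,v2) | N0.N0=(alive,v0) N0.N1=(alive,v0) N0.N2=(alive,v1) N0.N3=(alive,v2)

Answer: N0=alive,0 N1=alive,0 N2=alive,1 N3=alive,2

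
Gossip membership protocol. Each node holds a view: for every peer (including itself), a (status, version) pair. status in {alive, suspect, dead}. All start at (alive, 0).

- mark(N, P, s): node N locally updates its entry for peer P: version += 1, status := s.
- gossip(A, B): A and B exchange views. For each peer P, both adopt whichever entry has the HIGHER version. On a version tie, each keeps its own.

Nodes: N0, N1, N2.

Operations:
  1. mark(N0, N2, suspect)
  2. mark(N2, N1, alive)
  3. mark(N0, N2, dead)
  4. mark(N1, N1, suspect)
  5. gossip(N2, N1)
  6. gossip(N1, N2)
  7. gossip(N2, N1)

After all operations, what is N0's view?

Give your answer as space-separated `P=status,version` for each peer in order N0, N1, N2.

Answer: N0=alive,0 N1=alive,0 N2=dead,2

Derivation:
Op 1: N0 marks N2=suspect -> (suspect,v1)
Op 2: N2 marks N1=alive -> (alive,v1)
Op 3: N0 marks N2=dead -> (dead,v2)
Op 4: N1 marks N1=suspect -> (suspect,v1)
Op 5: gossip N2<->N1 -> N2.N0=(alive,v0) N2.N1=(alive,v1) N2.N2=(alive,v0) | N1.N0=(alive,v0) N1.N1=(suspect,v1) N1.N2=(alive,v0)
Op 6: gossip N1<->N2 -> N1.N0=(alive,v0) N1.N1=(suspect,v1) N1.N2=(alive,v0) | N2.N0=(alive,v0) N2.N1=(alive,v1) N2.N2=(alive,v0)
Op 7: gossip N2<->N1 -> N2.N0=(alive,v0) N2.N1=(alive,v1) N2.N2=(alive,v0) | N1.N0=(alive,v0) N1.N1=(suspect,v1) N1.N2=(alive,v0)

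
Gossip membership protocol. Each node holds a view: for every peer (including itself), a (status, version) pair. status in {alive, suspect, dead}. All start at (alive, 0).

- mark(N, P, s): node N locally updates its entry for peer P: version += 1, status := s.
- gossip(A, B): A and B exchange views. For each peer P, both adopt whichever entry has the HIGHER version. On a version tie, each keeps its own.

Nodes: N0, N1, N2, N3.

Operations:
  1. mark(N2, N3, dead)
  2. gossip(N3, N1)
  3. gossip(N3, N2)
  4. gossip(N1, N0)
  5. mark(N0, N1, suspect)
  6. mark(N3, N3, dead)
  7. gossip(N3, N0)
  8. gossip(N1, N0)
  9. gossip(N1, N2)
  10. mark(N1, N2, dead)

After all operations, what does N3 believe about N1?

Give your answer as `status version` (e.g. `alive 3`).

Op 1: N2 marks N3=dead -> (dead,v1)
Op 2: gossip N3<->N1 -> N3.N0=(alive,v0) N3.N1=(alive,v0) N3.N2=(alive,v0) N3.N3=(alive,v0) | N1.N0=(alive,v0) N1.N1=(alive,v0) N1.N2=(alive,v0) N1.N3=(alive,v0)
Op 3: gossip N3<->N2 -> N3.N0=(alive,v0) N3.N1=(alive,v0) N3.N2=(alive,v0) N3.N3=(dead,v1) | N2.N0=(alive,v0) N2.N1=(alive,v0) N2.N2=(alive,v0) N2.N3=(dead,v1)
Op 4: gossip N1<->N0 -> N1.N0=(alive,v0) N1.N1=(alive,v0) N1.N2=(alive,v0) N1.N3=(alive,v0) | N0.N0=(alive,v0) N0.N1=(alive,v0) N0.N2=(alive,v0) N0.N3=(alive,v0)
Op 5: N0 marks N1=suspect -> (suspect,v1)
Op 6: N3 marks N3=dead -> (dead,v2)
Op 7: gossip N3<->N0 -> N3.N0=(alive,v0) N3.N1=(suspect,v1) N3.N2=(alive,v0) N3.N3=(dead,v2) | N0.N0=(alive,v0) N0.N1=(suspect,v1) N0.N2=(alive,v0) N0.N3=(dead,v2)
Op 8: gossip N1<->N0 -> N1.N0=(alive,v0) N1.N1=(suspect,v1) N1.N2=(alive,v0) N1.N3=(dead,v2) | N0.N0=(alive,v0) N0.N1=(suspect,v1) N0.N2=(alive,v0) N0.N3=(dead,v2)
Op 9: gossip N1<->N2 -> N1.N0=(alive,v0) N1.N1=(suspect,v1) N1.N2=(alive,v0) N1.N3=(dead,v2) | N2.N0=(alive,v0) N2.N1=(suspect,v1) N2.N2=(alive,v0) N2.N3=(dead,v2)
Op 10: N1 marks N2=dead -> (dead,v1)

Answer: suspect 1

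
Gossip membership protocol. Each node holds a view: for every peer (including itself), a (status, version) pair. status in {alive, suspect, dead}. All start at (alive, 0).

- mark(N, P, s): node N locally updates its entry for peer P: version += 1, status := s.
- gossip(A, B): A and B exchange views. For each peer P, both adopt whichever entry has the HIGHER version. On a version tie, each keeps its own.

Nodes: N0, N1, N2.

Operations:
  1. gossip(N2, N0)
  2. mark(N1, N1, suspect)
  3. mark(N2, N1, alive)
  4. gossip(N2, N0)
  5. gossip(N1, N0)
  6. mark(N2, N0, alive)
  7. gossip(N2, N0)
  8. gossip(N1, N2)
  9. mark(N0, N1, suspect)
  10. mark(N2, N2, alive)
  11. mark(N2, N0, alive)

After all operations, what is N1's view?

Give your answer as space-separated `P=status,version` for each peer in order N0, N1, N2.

Op 1: gossip N2<->N0 -> N2.N0=(alive,v0) N2.N1=(alive,v0) N2.N2=(alive,v0) | N0.N0=(alive,v0) N0.N1=(alive,v0) N0.N2=(alive,v0)
Op 2: N1 marks N1=suspect -> (suspect,v1)
Op 3: N2 marks N1=alive -> (alive,v1)
Op 4: gossip N2<->N0 -> N2.N0=(alive,v0) N2.N1=(alive,v1) N2.N2=(alive,v0) | N0.N0=(alive,v0) N0.N1=(alive,v1) N0.N2=(alive,v0)
Op 5: gossip N1<->N0 -> N1.N0=(alive,v0) N1.N1=(suspect,v1) N1.N2=(alive,v0) | N0.N0=(alive,v0) N0.N1=(alive,v1) N0.N2=(alive,v0)
Op 6: N2 marks N0=alive -> (alive,v1)
Op 7: gossip N2<->N0 -> N2.N0=(alive,v1) N2.N1=(alive,v1) N2.N2=(alive,v0) | N0.N0=(alive,v1) N0.N1=(alive,v1) N0.N2=(alive,v0)
Op 8: gossip N1<->N2 -> N1.N0=(alive,v1) N1.N1=(suspect,v1) N1.N2=(alive,v0) | N2.N0=(alive,v1) N2.N1=(alive,v1) N2.N2=(alive,v0)
Op 9: N0 marks N1=suspect -> (suspect,v2)
Op 10: N2 marks N2=alive -> (alive,v1)
Op 11: N2 marks N0=alive -> (alive,v2)

Answer: N0=alive,1 N1=suspect,1 N2=alive,0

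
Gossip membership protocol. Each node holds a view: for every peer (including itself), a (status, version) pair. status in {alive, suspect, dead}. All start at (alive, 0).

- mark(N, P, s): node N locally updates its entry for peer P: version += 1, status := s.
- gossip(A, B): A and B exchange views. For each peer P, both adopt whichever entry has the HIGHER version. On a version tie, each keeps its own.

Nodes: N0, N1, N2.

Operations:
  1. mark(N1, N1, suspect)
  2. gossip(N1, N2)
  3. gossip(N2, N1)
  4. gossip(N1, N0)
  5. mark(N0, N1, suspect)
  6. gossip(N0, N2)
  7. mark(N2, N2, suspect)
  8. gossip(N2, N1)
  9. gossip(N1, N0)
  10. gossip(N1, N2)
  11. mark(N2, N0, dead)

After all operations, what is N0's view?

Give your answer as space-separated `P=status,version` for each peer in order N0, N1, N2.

Answer: N0=alive,0 N1=suspect,2 N2=suspect,1

Derivation:
Op 1: N1 marks N1=suspect -> (suspect,v1)
Op 2: gossip N1<->N2 -> N1.N0=(alive,v0) N1.N1=(suspect,v1) N1.N2=(alive,v0) | N2.N0=(alive,v0) N2.N1=(suspect,v1) N2.N2=(alive,v0)
Op 3: gossip N2<->N1 -> N2.N0=(alive,v0) N2.N1=(suspect,v1) N2.N2=(alive,v0) | N1.N0=(alive,v0) N1.N1=(suspect,v1) N1.N2=(alive,v0)
Op 4: gossip N1<->N0 -> N1.N0=(alive,v0) N1.N1=(suspect,v1) N1.N2=(alive,v0) | N0.N0=(alive,v0) N0.N1=(suspect,v1) N0.N2=(alive,v0)
Op 5: N0 marks N1=suspect -> (suspect,v2)
Op 6: gossip N0<->N2 -> N0.N0=(alive,v0) N0.N1=(suspect,v2) N0.N2=(alive,v0) | N2.N0=(alive,v0) N2.N1=(suspect,v2) N2.N2=(alive,v0)
Op 7: N2 marks N2=suspect -> (suspect,v1)
Op 8: gossip N2<->N1 -> N2.N0=(alive,v0) N2.N1=(suspect,v2) N2.N2=(suspect,v1) | N1.N0=(alive,v0) N1.N1=(suspect,v2) N1.N2=(suspect,v1)
Op 9: gossip N1<->N0 -> N1.N0=(alive,v0) N1.N1=(suspect,v2) N1.N2=(suspect,v1) | N0.N0=(alive,v0) N0.N1=(suspect,v2) N0.N2=(suspect,v1)
Op 10: gossip N1<->N2 -> N1.N0=(alive,v0) N1.N1=(suspect,v2) N1.N2=(suspect,v1) | N2.N0=(alive,v0) N2.N1=(suspect,v2) N2.N2=(suspect,v1)
Op 11: N2 marks N0=dead -> (dead,v1)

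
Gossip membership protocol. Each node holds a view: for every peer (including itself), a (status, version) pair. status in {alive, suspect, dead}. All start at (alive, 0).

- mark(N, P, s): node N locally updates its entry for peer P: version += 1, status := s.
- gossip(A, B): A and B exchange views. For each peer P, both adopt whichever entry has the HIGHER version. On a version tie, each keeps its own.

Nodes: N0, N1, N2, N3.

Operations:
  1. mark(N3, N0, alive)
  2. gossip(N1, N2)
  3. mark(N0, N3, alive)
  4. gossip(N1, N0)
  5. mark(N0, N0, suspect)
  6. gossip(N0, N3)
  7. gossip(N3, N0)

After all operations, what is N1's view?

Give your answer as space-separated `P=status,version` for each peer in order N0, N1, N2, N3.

Answer: N0=alive,0 N1=alive,0 N2=alive,0 N3=alive,1

Derivation:
Op 1: N3 marks N0=alive -> (alive,v1)
Op 2: gossip N1<->N2 -> N1.N0=(alive,v0) N1.N1=(alive,v0) N1.N2=(alive,v0) N1.N3=(alive,v0) | N2.N0=(alive,v0) N2.N1=(alive,v0) N2.N2=(alive,v0) N2.N3=(alive,v0)
Op 3: N0 marks N3=alive -> (alive,v1)
Op 4: gossip N1<->N0 -> N1.N0=(alive,v0) N1.N1=(alive,v0) N1.N2=(alive,v0) N1.N3=(alive,v1) | N0.N0=(alive,v0) N0.N1=(alive,v0) N0.N2=(alive,v0) N0.N3=(alive,v1)
Op 5: N0 marks N0=suspect -> (suspect,v1)
Op 6: gossip N0<->N3 -> N0.N0=(suspect,v1) N0.N1=(alive,v0) N0.N2=(alive,v0) N0.N3=(alive,v1) | N3.N0=(alive,v1) N3.N1=(alive,v0) N3.N2=(alive,v0) N3.N3=(alive,v1)
Op 7: gossip N3<->N0 -> N3.N0=(alive,v1) N3.N1=(alive,v0) N3.N2=(alive,v0) N3.N3=(alive,v1) | N0.N0=(suspect,v1) N0.N1=(alive,v0) N0.N2=(alive,v0) N0.N3=(alive,v1)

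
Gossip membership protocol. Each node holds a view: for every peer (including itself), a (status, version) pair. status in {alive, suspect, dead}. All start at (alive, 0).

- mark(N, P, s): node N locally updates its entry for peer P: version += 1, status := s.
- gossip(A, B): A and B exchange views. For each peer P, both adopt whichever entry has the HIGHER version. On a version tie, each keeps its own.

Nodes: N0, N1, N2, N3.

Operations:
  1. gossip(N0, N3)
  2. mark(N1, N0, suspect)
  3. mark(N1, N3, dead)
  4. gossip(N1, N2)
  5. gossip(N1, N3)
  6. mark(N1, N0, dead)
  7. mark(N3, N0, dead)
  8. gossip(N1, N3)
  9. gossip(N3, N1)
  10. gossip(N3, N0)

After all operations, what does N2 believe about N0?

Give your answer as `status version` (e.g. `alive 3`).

Op 1: gossip N0<->N3 -> N0.N0=(alive,v0) N0.N1=(alive,v0) N0.N2=(alive,v0) N0.N3=(alive,v0) | N3.N0=(alive,v0) N3.N1=(alive,v0) N3.N2=(alive,v0) N3.N3=(alive,v0)
Op 2: N1 marks N0=suspect -> (suspect,v1)
Op 3: N1 marks N3=dead -> (dead,v1)
Op 4: gossip N1<->N2 -> N1.N0=(suspect,v1) N1.N1=(alive,v0) N1.N2=(alive,v0) N1.N3=(dead,v1) | N2.N0=(suspect,v1) N2.N1=(alive,v0) N2.N2=(alive,v0) N2.N3=(dead,v1)
Op 5: gossip N1<->N3 -> N1.N0=(suspect,v1) N1.N1=(alive,v0) N1.N2=(alive,v0) N1.N3=(dead,v1) | N3.N0=(suspect,v1) N3.N1=(alive,v0) N3.N2=(alive,v0) N3.N3=(dead,v1)
Op 6: N1 marks N0=dead -> (dead,v2)
Op 7: N3 marks N0=dead -> (dead,v2)
Op 8: gossip N1<->N3 -> N1.N0=(dead,v2) N1.N1=(alive,v0) N1.N2=(alive,v0) N1.N3=(dead,v1) | N3.N0=(dead,v2) N3.N1=(alive,v0) N3.N2=(alive,v0) N3.N3=(dead,v1)
Op 9: gossip N3<->N1 -> N3.N0=(dead,v2) N3.N1=(alive,v0) N3.N2=(alive,v0) N3.N3=(dead,v1) | N1.N0=(dead,v2) N1.N1=(alive,v0) N1.N2=(alive,v0) N1.N3=(dead,v1)
Op 10: gossip N3<->N0 -> N3.N0=(dead,v2) N3.N1=(alive,v0) N3.N2=(alive,v0) N3.N3=(dead,v1) | N0.N0=(dead,v2) N0.N1=(alive,v0) N0.N2=(alive,v0) N0.N3=(dead,v1)

Answer: suspect 1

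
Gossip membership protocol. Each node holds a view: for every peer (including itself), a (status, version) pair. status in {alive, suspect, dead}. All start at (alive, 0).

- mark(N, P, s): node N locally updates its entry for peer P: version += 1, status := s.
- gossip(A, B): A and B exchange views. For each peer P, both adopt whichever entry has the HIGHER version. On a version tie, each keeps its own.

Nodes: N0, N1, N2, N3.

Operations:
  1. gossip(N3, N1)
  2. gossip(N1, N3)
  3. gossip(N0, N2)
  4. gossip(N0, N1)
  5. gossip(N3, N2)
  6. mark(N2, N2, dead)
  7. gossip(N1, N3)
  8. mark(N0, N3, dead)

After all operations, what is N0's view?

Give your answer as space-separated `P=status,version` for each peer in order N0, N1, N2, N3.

Answer: N0=alive,0 N1=alive,0 N2=alive,0 N3=dead,1

Derivation:
Op 1: gossip N3<->N1 -> N3.N0=(alive,v0) N3.N1=(alive,v0) N3.N2=(alive,v0) N3.N3=(alive,v0) | N1.N0=(alive,v0) N1.N1=(alive,v0) N1.N2=(alive,v0) N1.N3=(alive,v0)
Op 2: gossip N1<->N3 -> N1.N0=(alive,v0) N1.N1=(alive,v0) N1.N2=(alive,v0) N1.N3=(alive,v0) | N3.N0=(alive,v0) N3.N1=(alive,v0) N3.N2=(alive,v0) N3.N3=(alive,v0)
Op 3: gossip N0<->N2 -> N0.N0=(alive,v0) N0.N1=(alive,v0) N0.N2=(alive,v0) N0.N3=(alive,v0) | N2.N0=(alive,v0) N2.N1=(alive,v0) N2.N2=(alive,v0) N2.N3=(alive,v0)
Op 4: gossip N0<->N1 -> N0.N0=(alive,v0) N0.N1=(alive,v0) N0.N2=(alive,v0) N0.N3=(alive,v0) | N1.N0=(alive,v0) N1.N1=(alive,v0) N1.N2=(alive,v0) N1.N3=(alive,v0)
Op 5: gossip N3<->N2 -> N3.N0=(alive,v0) N3.N1=(alive,v0) N3.N2=(alive,v0) N3.N3=(alive,v0) | N2.N0=(alive,v0) N2.N1=(alive,v0) N2.N2=(alive,v0) N2.N3=(alive,v0)
Op 6: N2 marks N2=dead -> (dead,v1)
Op 7: gossip N1<->N3 -> N1.N0=(alive,v0) N1.N1=(alive,v0) N1.N2=(alive,v0) N1.N3=(alive,v0) | N3.N0=(alive,v0) N3.N1=(alive,v0) N3.N2=(alive,v0) N3.N3=(alive,v0)
Op 8: N0 marks N3=dead -> (dead,v1)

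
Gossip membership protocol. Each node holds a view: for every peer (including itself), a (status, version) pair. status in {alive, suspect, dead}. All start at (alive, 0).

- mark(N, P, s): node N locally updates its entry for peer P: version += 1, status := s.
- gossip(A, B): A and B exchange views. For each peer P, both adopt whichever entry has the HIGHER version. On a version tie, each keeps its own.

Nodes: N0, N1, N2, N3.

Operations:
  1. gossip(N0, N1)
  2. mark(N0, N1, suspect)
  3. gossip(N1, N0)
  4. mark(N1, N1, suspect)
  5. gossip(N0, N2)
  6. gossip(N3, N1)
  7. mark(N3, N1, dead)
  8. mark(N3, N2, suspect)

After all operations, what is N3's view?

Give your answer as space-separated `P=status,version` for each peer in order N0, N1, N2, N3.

Op 1: gossip N0<->N1 -> N0.N0=(alive,v0) N0.N1=(alive,v0) N0.N2=(alive,v0) N0.N3=(alive,v0) | N1.N0=(alive,v0) N1.N1=(alive,v0) N1.N2=(alive,v0) N1.N3=(alive,v0)
Op 2: N0 marks N1=suspect -> (suspect,v1)
Op 3: gossip N1<->N0 -> N1.N0=(alive,v0) N1.N1=(suspect,v1) N1.N2=(alive,v0) N1.N3=(alive,v0) | N0.N0=(alive,v0) N0.N1=(suspect,v1) N0.N2=(alive,v0) N0.N3=(alive,v0)
Op 4: N1 marks N1=suspect -> (suspect,v2)
Op 5: gossip N0<->N2 -> N0.N0=(alive,v0) N0.N1=(suspect,v1) N0.N2=(alive,v0) N0.N3=(alive,v0) | N2.N0=(alive,v0) N2.N1=(suspect,v1) N2.N2=(alive,v0) N2.N3=(alive,v0)
Op 6: gossip N3<->N1 -> N3.N0=(alive,v0) N3.N1=(suspect,v2) N3.N2=(alive,v0) N3.N3=(alive,v0) | N1.N0=(alive,v0) N1.N1=(suspect,v2) N1.N2=(alive,v0) N1.N3=(alive,v0)
Op 7: N3 marks N1=dead -> (dead,v3)
Op 8: N3 marks N2=suspect -> (suspect,v1)

Answer: N0=alive,0 N1=dead,3 N2=suspect,1 N3=alive,0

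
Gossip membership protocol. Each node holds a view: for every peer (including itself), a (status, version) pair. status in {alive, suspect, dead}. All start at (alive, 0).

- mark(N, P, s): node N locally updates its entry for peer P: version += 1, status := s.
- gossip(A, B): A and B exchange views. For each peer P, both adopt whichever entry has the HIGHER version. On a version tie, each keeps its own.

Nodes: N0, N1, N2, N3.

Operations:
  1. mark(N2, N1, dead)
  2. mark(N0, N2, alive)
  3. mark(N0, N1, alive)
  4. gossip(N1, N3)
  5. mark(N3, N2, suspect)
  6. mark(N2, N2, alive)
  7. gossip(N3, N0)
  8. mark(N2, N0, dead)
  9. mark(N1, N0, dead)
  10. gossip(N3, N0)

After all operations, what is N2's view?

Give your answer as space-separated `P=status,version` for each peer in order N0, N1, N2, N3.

Answer: N0=dead,1 N1=dead,1 N2=alive,1 N3=alive,0

Derivation:
Op 1: N2 marks N1=dead -> (dead,v1)
Op 2: N0 marks N2=alive -> (alive,v1)
Op 3: N0 marks N1=alive -> (alive,v1)
Op 4: gossip N1<->N3 -> N1.N0=(alive,v0) N1.N1=(alive,v0) N1.N2=(alive,v0) N1.N3=(alive,v0) | N3.N0=(alive,v0) N3.N1=(alive,v0) N3.N2=(alive,v0) N3.N3=(alive,v0)
Op 5: N3 marks N2=suspect -> (suspect,v1)
Op 6: N2 marks N2=alive -> (alive,v1)
Op 7: gossip N3<->N0 -> N3.N0=(alive,v0) N3.N1=(alive,v1) N3.N2=(suspect,v1) N3.N3=(alive,v0) | N0.N0=(alive,v0) N0.N1=(alive,v1) N0.N2=(alive,v1) N0.N3=(alive,v0)
Op 8: N2 marks N0=dead -> (dead,v1)
Op 9: N1 marks N0=dead -> (dead,v1)
Op 10: gossip N3<->N0 -> N3.N0=(alive,v0) N3.N1=(alive,v1) N3.N2=(suspect,v1) N3.N3=(alive,v0) | N0.N0=(alive,v0) N0.N1=(alive,v1) N0.N2=(alive,v1) N0.N3=(alive,v0)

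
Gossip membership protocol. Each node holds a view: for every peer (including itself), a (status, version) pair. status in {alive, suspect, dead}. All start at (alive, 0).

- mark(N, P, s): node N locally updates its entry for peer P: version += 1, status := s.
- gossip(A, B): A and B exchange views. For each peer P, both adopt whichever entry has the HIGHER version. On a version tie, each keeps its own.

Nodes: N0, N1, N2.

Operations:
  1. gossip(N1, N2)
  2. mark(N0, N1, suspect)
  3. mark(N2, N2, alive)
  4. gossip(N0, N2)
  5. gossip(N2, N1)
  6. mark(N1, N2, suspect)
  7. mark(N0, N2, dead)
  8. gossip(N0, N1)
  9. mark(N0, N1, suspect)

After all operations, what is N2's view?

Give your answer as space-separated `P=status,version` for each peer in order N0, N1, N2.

Answer: N0=alive,0 N1=suspect,1 N2=alive,1

Derivation:
Op 1: gossip N1<->N2 -> N1.N0=(alive,v0) N1.N1=(alive,v0) N1.N2=(alive,v0) | N2.N0=(alive,v0) N2.N1=(alive,v0) N2.N2=(alive,v0)
Op 2: N0 marks N1=suspect -> (suspect,v1)
Op 3: N2 marks N2=alive -> (alive,v1)
Op 4: gossip N0<->N2 -> N0.N0=(alive,v0) N0.N1=(suspect,v1) N0.N2=(alive,v1) | N2.N0=(alive,v0) N2.N1=(suspect,v1) N2.N2=(alive,v1)
Op 5: gossip N2<->N1 -> N2.N0=(alive,v0) N2.N1=(suspect,v1) N2.N2=(alive,v1) | N1.N0=(alive,v0) N1.N1=(suspect,v1) N1.N2=(alive,v1)
Op 6: N1 marks N2=suspect -> (suspect,v2)
Op 7: N0 marks N2=dead -> (dead,v2)
Op 8: gossip N0<->N1 -> N0.N0=(alive,v0) N0.N1=(suspect,v1) N0.N2=(dead,v2) | N1.N0=(alive,v0) N1.N1=(suspect,v1) N1.N2=(suspect,v2)
Op 9: N0 marks N1=suspect -> (suspect,v2)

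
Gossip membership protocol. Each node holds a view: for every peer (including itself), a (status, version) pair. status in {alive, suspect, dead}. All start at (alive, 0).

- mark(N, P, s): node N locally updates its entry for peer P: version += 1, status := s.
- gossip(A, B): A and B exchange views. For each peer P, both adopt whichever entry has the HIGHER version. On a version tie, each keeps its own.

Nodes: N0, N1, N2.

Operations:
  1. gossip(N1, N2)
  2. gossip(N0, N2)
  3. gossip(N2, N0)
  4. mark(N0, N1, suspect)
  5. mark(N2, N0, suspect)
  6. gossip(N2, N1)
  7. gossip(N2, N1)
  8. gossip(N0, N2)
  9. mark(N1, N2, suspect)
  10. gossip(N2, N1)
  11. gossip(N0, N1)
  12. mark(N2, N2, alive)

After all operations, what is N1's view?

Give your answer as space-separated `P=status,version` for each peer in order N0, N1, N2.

Op 1: gossip N1<->N2 -> N1.N0=(alive,v0) N1.N1=(alive,v0) N1.N2=(alive,v0) | N2.N0=(alive,v0) N2.N1=(alive,v0) N2.N2=(alive,v0)
Op 2: gossip N0<->N2 -> N0.N0=(alive,v0) N0.N1=(alive,v0) N0.N2=(alive,v0) | N2.N0=(alive,v0) N2.N1=(alive,v0) N2.N2=(alive,v0)
Op 3: gossip N2<->N0 -> N2.N0=(alive,v0) N2.N1=(alive,v0) N2.N2=(alive,v0) | N0.N0=(alive,v0) N0.N1=(alive,v0) N0.N2=(alive,v0)
Op 4: N0 marks N1=suspect -> (suspect,v1)
Op 5: N2 marks N0=suspect -> (suspect,v1)
Op 6: gossip N2<->N1 -> N2.N0=(suspect,v1) N2.N1=(alive,v0) N2.N2=(alive,v0) | N1.N0=(suspect,v1) N1.N1=(alive,v0) N1.N2=(alive,v0)
Op 7: gossip N2<->N1 -> N2.N0=(suspect,v1) N2.N1=(alive,v0) N2.N2=(alive,v0) | N1.N0=(suspect,v1) N1.N1=(alive,v0) N1.N2=(alive,v0)
Op 8: gossip N0<->N2 -> N0.N0=(suspect,v1) N0.N1=(suspect,v1) N0.N2=(alive,v0) | N2.N0=(suspect,v1) N2.N1=(suspect,v1) N2.N2=(alive,v0)
Op 9: N1 marks N2=suspect -> (suspect,v1)
Op 10: gossip N2<->N1 -> N2.N0=(suspect,v1) N2.N1=(suspect,v1) N2.N2=(suspect,v1) | N1.N0=(suspect,v1) N1.N1=(suspect,v1) N1.N2=(suspect,v1)
Op 11: gossip N0<->N1 -> N0.N0=(suspect,v1) N0.N1=(suspect,v1) N0.N2=(suspect,v1) | N1.N0=(suspect,v1) N1.N1=(suspect,v1) N1.N2=(suspect,v1)
Op 12: N2 marks N2=alive -> (alive,v2)

Answer: N0=suspect,1 N1=suspect,1 N2=suspect,1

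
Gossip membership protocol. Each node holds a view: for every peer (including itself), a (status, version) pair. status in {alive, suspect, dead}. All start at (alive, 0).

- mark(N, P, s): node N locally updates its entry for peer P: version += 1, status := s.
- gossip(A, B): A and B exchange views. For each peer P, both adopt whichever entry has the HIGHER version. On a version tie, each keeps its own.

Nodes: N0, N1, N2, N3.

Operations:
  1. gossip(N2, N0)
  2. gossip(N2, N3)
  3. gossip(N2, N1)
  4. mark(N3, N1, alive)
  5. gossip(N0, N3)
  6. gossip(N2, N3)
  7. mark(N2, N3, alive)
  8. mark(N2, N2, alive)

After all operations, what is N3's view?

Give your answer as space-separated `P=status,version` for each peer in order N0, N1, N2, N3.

Answer: N0=alive,0 N1=alive,1 N2=alive,0 N3=alive,0

Derivation:
Op 1: gossip N2<->N0 -> N2.N0=(alive,v0) N2.N1=(alive,v0) N2.N2=(alive,v0) N2.N3=(alive,v0) | N0.N0=(alive,v0) N0.N1=(alive,v0) N0.N2=(alive,v0) N0.N3=(alive,v0)
Op 2: gossip N2<->N3 -> N2.N0=(alive,v0) N2.N1=(alive,v0) N2.N2=(alive,v0) N2.N3=(alive,v0) | N3.N0=(alive,v0) N3.N1=(alive,v0) N3.N2=(alive,v0) N3.N3=(alive,v0)
Op 3: gossip N2<->N1 -> N2.N0=(alive,v0) N2.N1=(alive,v0) N2.N2=(alive,v0) N2.N3=(alive,v0) | N1.N0=(alive,v0) N1.N1=(alive,v0) N1.N2=(alive,v0) N1.N3=(alive,v0)
Op 4: N3 marks N1=alive -> (alive,v1)
Op 5: gossip N0<->N3 -> N0.N0=(alive,v0) N0.N1=(alive,v1) N0.N2=(alive,v0) N0.N3=(alive,v0) | N3.N0=(alive,v0) N3.N1=(alive,v1) N3.N2=(alive,v0) N3.N3=(alive,v0)
Op 6: gossip N2<->N3 -> N2.N0=(alive,v0) N2.N1=(alive,v1) N2.N2=(alive,v0) N2.N3=(alive,v0) | N3.N0=(alive,v0) N3.N1=(alive,v1) N3.N2=(alive,v0) N3.N3=(alive,v0)
Op 7: N2 marks N3=alive -> (alive,v1)
Op 8: N2 marks N2=alive -> (alive,v1)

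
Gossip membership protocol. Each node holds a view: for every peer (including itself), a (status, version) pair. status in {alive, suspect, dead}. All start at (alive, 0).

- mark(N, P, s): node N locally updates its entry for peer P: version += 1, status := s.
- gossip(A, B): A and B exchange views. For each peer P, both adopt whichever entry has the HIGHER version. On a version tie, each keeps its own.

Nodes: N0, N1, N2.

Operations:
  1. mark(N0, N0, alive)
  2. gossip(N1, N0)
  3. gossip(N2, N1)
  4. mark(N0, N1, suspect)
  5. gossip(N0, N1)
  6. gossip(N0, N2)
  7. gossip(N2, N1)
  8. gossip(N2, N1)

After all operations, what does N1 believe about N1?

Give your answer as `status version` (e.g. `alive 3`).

Answer: suspect 1

Derivation:
Op 1: N0 marks N0=alive -> (alive,v1)
Op 2: gossip N1<->N0 -> N1.N0=(alive,v1) N1.N1=(alive,v0) N1.N2=(alive,v0) | N0.N0=(alive,v1) N0.N1=(alive,v0) N0.N2=(alive,v0)
Op 3: gossip N2<->N1 -> N2.N0=(alive,v1) N2.N1=(alive,v0) N2.N2=(alive,v0) | N1.N0=(alive,v1) N1.N1=(alive,v0) N1.N2=(alive,v0)
Op 4: N0 marks N1=suspect -> (suspect,v1)
Op 5: gossip N0<->N1 -> N0.N0=(alive,v1) N0.N1=(suspect,v1) N0.N2=(alive,v0) | N1.N0=(alive,v1) N1.N1=(suspect,v1) N1.N2=(alive,v0)
Op 6: gossip N0<->N2 -> N0.N0=(alive,v1) N0.N1=(suspect,v1) N0.N2=(alive,v0) | N2.N0=(alive,v1) N2.N1=(suspect,v1) N2.N2=(alive,v0)
Op 7: gossip N2<->N1 -> N2.N0=(alive,v1) N2.N1=(suspect,v1) N2.N2=(alive,v0) | N1.N0=(alive,v1) N1.N1=(suspect,v1) N1.N2=(alive,v0)
Op 8: gossip N2<->N1 -> N2.N0=(alive,v1) N2.N1=(suspect,v1) N2.N2=(alive,v0) | N1.N0=(alive,v1) N1.N1=(suspect,v1) N1.N2=(alive,v0)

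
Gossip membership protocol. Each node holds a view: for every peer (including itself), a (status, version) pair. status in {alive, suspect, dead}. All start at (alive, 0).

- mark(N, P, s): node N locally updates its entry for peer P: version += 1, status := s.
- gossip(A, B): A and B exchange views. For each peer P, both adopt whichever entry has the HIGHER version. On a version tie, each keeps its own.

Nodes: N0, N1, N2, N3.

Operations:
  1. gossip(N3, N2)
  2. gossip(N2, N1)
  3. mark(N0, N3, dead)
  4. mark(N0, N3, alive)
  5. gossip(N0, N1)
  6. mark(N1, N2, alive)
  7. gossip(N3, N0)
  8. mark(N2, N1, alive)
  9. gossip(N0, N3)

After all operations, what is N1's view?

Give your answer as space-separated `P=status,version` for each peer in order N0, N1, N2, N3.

Answer: N0=alive,0 N1=alive,0 N2=alive,1 N3=alive,2

Derivation:
Op 1: gossip N3<->N2 -> N3.N0=(alive,v0) N3.N1=(alive,v0) N3.N2=(alive,v0) N3.N3=(alive,v0) | N2.N0=(alive,v0) N2.N1=(alive,v0) N2.N2=(alive,v0) N2.N3=(alive,v0)
Op 2: gossip N2<->N1 -> N2.N0=(alive,v0) N2.N1=(alive,v0) N2.N2=(alive,v0) N2.N3=(alive,v0) | N1.N0=(alive,v0) N1.N1=(alive,v0) N1.N2=(alive,v0) N1.N3=(alive,v0)
Op 3: N0 marks N3=dead -> (dead,v1)
Op 4: N0 marks N3=alive -> (alive,v2)
Op 5: gossip N0<->N1 -> N0.N0=(alive,v0) N0.N1=(alive,v0) N0.N2=(alive,v0) N0.N3=(alive,v2) | N1.N0=(alive,v0) N1.N1=(alive,v0) N1.N2=(alive,v0) N1.N3=(alive,v2)
Op 6: N1 marks N2=alive -> (alive,v1)
Op 7: gossip N3<->N0 -> N3.N0=(alive,v0) N3.N1=(alive,v0) N3.N2=(alive,v0) N3.N3=(alive,v2) | N0.N0=(alive,v0) N0.N1=(alive,v0) N0.N2=(alive,v0) N0.N3=(alive,v2)
Op 8: N2 marks N1=alive -> (alive,v1)
Op 9: gossip N0<->N3 -> N0.N0=(alive,v0) N0.N1=(alive,v0) N0.N2=(alive,v0) N0.N3=(alive,v2) | N3.N0=(alive,v0) N3.N1=(alive,v0) N3.N2=(alive,v0) N3.N3=(alive,v2)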